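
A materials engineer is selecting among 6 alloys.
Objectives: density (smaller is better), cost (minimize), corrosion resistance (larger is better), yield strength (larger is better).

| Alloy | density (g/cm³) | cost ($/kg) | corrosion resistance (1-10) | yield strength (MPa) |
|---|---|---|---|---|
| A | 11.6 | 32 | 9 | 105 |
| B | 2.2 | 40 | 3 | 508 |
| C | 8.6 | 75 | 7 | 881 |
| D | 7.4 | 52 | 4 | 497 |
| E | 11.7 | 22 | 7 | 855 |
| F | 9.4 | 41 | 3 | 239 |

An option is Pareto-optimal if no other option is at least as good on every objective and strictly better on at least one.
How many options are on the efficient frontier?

A: not dominated (best corrosion resistance).
B: not dominated (best density).
C: not dominated (best yield strength).
D: not dominated.
E: not dominated (best cost).
F: dominated by B (density 2.2≤9.4, cost 40≤41, corrosion resistance 3≥3, yield strength 508≥239).
Pareto-optimal: A, B, C, D, E → 5.

5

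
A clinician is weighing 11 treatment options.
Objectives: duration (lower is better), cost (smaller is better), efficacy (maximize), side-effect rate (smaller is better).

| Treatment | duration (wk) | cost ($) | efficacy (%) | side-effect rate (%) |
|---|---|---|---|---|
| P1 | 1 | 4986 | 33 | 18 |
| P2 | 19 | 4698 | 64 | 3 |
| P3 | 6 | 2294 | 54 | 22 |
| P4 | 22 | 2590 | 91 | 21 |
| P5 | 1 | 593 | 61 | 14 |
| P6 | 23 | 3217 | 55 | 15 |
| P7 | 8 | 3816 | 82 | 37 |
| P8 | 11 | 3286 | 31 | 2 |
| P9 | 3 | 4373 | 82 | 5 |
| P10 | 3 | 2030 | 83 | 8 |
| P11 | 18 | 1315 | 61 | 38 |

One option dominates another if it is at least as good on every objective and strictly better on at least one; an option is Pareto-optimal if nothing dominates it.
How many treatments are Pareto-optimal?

P1: dominated by P5 (duration 1≤1, cost 593≤4986, efficacy 61≥33, side-effect rate 14≤18).
P2: not dominated.
P3: dominated by P5 (duration 1≤6, cost 593≤2294, efficacy 61≥54, side-effect rate 14≤22).
P4: not dominated (best efficacy).
P5: not dominated (best cost).
P6: dominated by P5 (duration 1≤23, cost 593≤3217, efficacy 61≥55, side-effect rate 14≤15).
P7: dominated by P10 (duration 3≤8, cost 2030≤3816, efficacy 83≥82, side-effect rate 8≤37).
P8: not dominated (best side-effect rate).
P9: not dominated.
P10: not dominated.
P11: dominated by P5 (duration 1≤18, cost 593≤1315, efficacy 61≥61, side-effect rate 14≤38).
Pareto-optimal: P2, P4, P5, P8, P9, P10 → 6.

6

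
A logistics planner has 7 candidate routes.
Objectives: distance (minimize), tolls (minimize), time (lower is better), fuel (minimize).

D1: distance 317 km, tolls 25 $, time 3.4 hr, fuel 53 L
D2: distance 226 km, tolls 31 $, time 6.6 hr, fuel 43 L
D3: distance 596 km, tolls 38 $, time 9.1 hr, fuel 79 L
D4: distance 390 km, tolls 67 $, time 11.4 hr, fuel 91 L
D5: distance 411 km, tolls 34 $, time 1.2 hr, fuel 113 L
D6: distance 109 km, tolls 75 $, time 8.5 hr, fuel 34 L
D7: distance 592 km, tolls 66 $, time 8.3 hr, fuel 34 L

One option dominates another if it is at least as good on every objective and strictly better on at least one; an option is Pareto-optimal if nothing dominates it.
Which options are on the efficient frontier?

D1: not dominated (best tolls).
D2: not dominated.
D3: dominated by D1 (distance 317≤596, tolls 25≤38, time 3.4≤9.1, fuel 53≤79).
D4: dominated by D1 (distance 317≤390, tolls 25≤67, time 3.4≤11.4, fuel 53≤91).
D5: not dominated (best time).
D6: not dominated (best distance).
D7: not dominated.

D1, D2, D5, D6, D7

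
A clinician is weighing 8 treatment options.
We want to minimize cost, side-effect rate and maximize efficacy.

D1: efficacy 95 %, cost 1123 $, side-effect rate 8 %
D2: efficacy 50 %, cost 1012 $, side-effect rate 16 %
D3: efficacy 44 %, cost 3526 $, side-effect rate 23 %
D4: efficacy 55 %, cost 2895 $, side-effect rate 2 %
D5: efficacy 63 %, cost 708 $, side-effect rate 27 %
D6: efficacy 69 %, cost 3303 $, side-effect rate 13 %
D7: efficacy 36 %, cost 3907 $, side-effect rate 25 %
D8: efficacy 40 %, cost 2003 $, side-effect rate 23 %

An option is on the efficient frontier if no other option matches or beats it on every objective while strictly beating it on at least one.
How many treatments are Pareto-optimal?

4

D1: not dominated (best efficacy).
D2: not dominated.
D3: dominated by D1 (efficacy 95≥44, cost 1123≤3526, side-effect rate 8≤23).
D4: not dominated (best side-effect rate).
D5: not dominated (best cost).
D6: dominated by D1 (efficacy 95≥69, cost 1123≤3303, side-effect rate 8≤13).
D7: dominated by D1 (efficacy 95≥36, cost 1123≤3907, side-effect rate 8≤25).
D8: dominated by D1 (efficacy 95≥40, cost 1123≤2003, side-effect rate 8≤23).
Pareto-optimal: D1, D2, D4, D5 → 4.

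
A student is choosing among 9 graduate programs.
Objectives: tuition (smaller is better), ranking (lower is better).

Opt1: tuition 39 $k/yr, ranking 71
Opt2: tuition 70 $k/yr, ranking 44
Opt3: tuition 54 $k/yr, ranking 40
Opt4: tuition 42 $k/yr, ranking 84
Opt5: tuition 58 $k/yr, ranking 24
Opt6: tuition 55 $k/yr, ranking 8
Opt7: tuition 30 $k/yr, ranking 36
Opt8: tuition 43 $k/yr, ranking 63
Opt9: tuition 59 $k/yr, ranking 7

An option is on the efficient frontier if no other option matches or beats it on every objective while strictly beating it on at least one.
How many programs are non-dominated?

Opt1: dominated by Opt7 (tuition 30≤39, ranking 36≤71).
Opt2: dominated by Opt3 (tuition 54≤70, ranking 40≤44).
Opt3: dominated by Opt7 (tuition 30≤54, ranking 36≤40).
Opt4: dominated by Opt1 (tuition 39≤42, ranking 71≤84).
Opt5: dominated by Opt6 (tuition 55≤58, ranking 8≤24).
Opt6: not dominated.
Opt7: not dominated (best tuition).
Opt8: dominated by Opt7 (tuition 30≤43, ranking 36≤63).
Opt9: not dominated (best ranking).
Pareto-optimal: Opt6, Opt7, Opt9 → 3.

3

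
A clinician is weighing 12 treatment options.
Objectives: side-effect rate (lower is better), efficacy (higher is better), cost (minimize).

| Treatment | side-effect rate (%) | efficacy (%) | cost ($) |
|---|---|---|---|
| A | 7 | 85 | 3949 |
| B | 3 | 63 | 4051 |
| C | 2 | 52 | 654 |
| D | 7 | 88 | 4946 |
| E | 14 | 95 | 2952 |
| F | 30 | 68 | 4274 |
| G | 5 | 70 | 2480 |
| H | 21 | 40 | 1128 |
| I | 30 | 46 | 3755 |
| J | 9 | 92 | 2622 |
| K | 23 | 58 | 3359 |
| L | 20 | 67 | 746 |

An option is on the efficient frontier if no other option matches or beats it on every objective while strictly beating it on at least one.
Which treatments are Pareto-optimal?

A: not dominated.
B: not dominated.
C: not dominated (best side-effect rate).
D: not dominated.
E: not dominated (best efficacy).
F: dominated by A (side-effect rate 7≤30, efficacy 85≥68, cost 3949≤4274).
G: not dominated.
H: dominated by C (side-effect rate 2≤21, efficacy 52≥40, cost 654≤1128).
I: dominated by C (side-effect rate 2≤30, efficacy 52≥46, cost 654≤3755).
J: not dominated.
K: dominated by E (side-effect rate 14≤23, efficacy 95≥58, cost 2952≤3359).
L: not dominated.

A, B, C, D, E, G, J, L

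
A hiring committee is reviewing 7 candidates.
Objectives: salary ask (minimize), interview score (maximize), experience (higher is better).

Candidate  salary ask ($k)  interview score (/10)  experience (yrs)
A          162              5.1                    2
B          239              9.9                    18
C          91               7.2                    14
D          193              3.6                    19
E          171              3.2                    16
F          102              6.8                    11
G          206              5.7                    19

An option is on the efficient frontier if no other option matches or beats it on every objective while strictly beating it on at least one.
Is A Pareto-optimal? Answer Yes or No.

No

C vs A: salary ask 91≤162, interview score 7.2≥5.1, experience 14≥2 — C is at least as good on every objective and strictly better on at least one, so C dominates A.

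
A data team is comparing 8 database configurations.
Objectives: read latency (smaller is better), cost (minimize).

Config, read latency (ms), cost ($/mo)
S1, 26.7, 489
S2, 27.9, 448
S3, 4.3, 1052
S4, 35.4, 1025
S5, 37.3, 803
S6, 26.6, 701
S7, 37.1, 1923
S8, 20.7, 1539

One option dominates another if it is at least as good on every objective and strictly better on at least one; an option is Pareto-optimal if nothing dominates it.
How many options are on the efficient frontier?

4

S1: not dominated.
S2: not dominated (best cost).
S3: not dominated (best read latency).
S4: dominated by S1 (read latency 26.7≤35.4, cost 489≤1025).
S5: dominated by S1 (read latency 26.7≤37.3, cost 489≤803).
S6: not dominated.
S7: dominated by S1 (read latency 26.7≤37.1, cost 489≤1923).
S8: dominated by S3 (read latency 4.3≤20.7, cost 1052≤1539).
Pareto-optimal: S1, S2, S3, S6 → 4.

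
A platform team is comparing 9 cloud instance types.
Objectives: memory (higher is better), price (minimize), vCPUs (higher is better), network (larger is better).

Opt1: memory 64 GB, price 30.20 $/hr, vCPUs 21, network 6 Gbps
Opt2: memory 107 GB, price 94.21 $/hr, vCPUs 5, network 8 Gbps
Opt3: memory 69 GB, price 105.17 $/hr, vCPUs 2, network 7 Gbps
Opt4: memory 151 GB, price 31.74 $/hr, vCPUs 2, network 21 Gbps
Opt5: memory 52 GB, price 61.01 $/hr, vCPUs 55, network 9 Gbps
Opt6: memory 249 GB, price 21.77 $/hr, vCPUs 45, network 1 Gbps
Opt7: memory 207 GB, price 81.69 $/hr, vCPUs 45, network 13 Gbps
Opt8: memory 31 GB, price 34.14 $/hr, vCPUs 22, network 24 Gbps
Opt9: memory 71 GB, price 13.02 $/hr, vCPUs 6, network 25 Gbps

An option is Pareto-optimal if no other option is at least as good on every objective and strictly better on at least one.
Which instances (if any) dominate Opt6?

none

Opt1: worse on memory (64 vs 249).
Opt2: worse on memory (107 vs 249).
Opt3: worse on memory (69 vs 249).
Opt4: worse on memory (151 vs 249).
Opt5: worse on memory (52 vs 249).
Opt7: worse on memory (207 vs 249).
Opt8: worse on memory (31 vs 249).
Opt9: worse on memory (71 vs 249).
No option dominates Opt6.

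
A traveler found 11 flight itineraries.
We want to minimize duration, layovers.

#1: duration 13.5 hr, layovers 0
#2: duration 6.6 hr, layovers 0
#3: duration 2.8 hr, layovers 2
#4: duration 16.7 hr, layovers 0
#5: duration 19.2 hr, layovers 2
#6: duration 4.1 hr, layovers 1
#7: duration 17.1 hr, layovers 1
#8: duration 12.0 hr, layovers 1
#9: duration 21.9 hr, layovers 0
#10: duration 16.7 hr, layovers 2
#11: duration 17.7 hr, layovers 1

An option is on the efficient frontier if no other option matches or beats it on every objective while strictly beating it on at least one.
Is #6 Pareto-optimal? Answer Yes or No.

Yes

#1: worse on duration (13.5 vs 4.1).
#2: worse on duration (6.6 vs 4.1).
#3: worse on layovers (2 vs 1).
#4: worse on duration (16.7 vs 4.1).
#5: worse on duration (19.2 vs 4.1).
#7: worse on duration (17.1 vs 4.1).
#8: worse on duration (12.0 vs 4.1).
#9: worse on duration (21.9 vs 4.1).
#10: worse on duration (16.7 vs 4.1).
#11: worse on duration (17.7 vs 4.1).
No option is at least as good as #6 on every objective and strictly better on one.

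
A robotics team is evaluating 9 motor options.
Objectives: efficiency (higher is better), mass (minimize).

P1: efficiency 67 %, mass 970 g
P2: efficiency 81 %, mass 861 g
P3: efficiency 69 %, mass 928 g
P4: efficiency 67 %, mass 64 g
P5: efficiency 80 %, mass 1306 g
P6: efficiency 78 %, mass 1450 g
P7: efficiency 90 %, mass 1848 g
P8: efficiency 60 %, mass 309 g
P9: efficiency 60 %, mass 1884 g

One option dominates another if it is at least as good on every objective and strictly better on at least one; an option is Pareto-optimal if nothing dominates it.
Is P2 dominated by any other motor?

No

P1: worse on efficiency (67 vs 81).
P3: worse on efficiency (69 vs 81).
P4: worse on efficiency (67 vs 81).
P5: worse on efficiency (80 vs 81).
P6: worse on efficiency (78 vs 81).
P7: worse on mass (1848 vs 861).
P8: worse on efficiency (60 vs 81).
P9: worse on efficiency (60 vs 81).
No option is at least as good as P2 on every objective and strictly better on one.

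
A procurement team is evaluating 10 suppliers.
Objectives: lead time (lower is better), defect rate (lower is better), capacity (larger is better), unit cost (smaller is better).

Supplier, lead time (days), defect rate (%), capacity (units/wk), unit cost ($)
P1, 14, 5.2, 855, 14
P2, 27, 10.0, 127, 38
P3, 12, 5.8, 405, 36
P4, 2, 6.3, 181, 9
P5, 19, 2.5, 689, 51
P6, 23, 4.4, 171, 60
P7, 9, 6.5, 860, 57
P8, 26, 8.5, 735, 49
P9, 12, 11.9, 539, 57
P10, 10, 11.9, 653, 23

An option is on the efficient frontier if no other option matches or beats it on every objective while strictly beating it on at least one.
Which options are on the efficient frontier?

P1: not dominated.
P2: dominated by P1 (lead time 14≤27, defect rate 5.2≤10.0, capacity 855≥127, unit cost 14≤38).
P3: not dominated.
P4: not dominated (best lead time).
P5: not dominated (best defect rate).
P6: dominated by P5 (lead time 19≤23, defect rate 2.5≤4.4, capacity 689≥171, unit cost 51≤60).
P7: not dominated (best capacity).
P8: dominated by P1 (lead time 14≤26, defect rate 5.2≤8.5, capacity 855≥735, unit cost 14≤49).
P9: dominated by P7 (lead time 9≤12, defect rate 6.5≤11.9, capacity 860≥539, unit cost 57≤57).
P10: not dominated.

P1, P3, P4, P5, P7, P10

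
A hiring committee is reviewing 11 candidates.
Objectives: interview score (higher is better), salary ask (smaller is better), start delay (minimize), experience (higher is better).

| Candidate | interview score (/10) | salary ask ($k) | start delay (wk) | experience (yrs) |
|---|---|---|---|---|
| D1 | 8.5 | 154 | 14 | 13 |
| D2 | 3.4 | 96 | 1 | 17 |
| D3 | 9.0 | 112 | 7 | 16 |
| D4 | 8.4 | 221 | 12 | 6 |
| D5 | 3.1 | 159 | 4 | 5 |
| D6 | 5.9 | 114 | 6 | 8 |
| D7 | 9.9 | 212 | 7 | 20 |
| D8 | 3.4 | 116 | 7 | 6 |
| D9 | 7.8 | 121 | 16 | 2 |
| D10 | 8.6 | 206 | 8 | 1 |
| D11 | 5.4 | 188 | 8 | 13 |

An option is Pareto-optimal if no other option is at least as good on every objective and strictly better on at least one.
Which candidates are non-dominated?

D1: dominated by D3 (interview score 9.0≥8.5, salary ask 112≤154, start delay 7≤14, experience 16≥13).
D2: not dominated (best salary ask).
D3: not dominated.
D4: dominated by D3 (interview score 9.0≥8.4, salary ask 112≤221, start delay 7≤12, experience 16≥6).
D5: dominated by D2 (interview score 3.4≥3.1, salary ask 96≤159, start delay 1≤4, experience 17≥5).
D6: not dominated.
D7: not dominated (best interview score).
D8: dominated by D2 (interview score 3.4≥3.4, salary ask 96≤116, start delay 1≤7, experience 17≥6).
D9: dominated by D3 (interview score 9.0≥7.8, salary ask 112≤121, start delay 7≤16, experience 16≥2).
D10: dominated by D3 (interview score 9.0≥8.6, salary ask 112≤206, start delay 7≤8, experience 16≥1).
D11: dominated by D3 (interview score 9.0≥5.4, salary ask 112≤188, start delay 7≤8, experience 16≥13).

D2, D3, D6, D7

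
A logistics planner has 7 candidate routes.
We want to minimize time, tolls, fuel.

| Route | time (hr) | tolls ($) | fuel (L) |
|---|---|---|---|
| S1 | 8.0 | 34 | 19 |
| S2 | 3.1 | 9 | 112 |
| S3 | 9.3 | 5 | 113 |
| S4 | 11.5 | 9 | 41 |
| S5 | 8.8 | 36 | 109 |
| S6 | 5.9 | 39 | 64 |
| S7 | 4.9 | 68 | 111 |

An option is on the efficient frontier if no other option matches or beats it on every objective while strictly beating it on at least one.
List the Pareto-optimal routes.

S1: not dominated (best fuel).
S2: not dominated (best time).
S3: not dominated (best tolls).
S4: not dominated.
S5: dominated by S1 (time 8.0≤8.8, tolls 34≤36, fuel 19≤109).
S6: not dominated.
S7: not dominated.

S1, S2, S3, S4, S6, S7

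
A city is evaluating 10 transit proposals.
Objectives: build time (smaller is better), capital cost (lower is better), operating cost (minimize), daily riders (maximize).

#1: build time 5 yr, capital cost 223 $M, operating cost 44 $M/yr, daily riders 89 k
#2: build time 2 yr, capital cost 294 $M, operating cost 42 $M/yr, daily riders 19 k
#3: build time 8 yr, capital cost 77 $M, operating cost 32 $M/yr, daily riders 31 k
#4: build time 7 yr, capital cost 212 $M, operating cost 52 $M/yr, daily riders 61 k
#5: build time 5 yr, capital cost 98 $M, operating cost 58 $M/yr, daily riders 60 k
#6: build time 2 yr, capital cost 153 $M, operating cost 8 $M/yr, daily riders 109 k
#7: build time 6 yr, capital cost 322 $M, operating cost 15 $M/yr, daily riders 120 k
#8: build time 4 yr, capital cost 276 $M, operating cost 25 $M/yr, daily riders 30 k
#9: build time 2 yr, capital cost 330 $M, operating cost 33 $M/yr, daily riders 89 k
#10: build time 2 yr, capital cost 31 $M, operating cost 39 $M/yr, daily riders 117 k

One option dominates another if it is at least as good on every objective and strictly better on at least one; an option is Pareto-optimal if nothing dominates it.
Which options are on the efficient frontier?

#1: dominated by #6 (build time 2≤5, capital cost 153≤223, operating cost 8≤44, daily riders 109≥89).
#2: dominated by #6 (build time 2≤2, capital cost 153≤294, operating cost 8≤42, daily riders 109≥19).
#3: not dominated.
#4: dominated by #6 (build time 2≤7, capital cost 153≤212, operating cost 8≤52, daily riders 109≥61).
#5: dominated by #10 (build time 2≤5, capital cost 31≤98, operating cost 39≤58, daily riders 117≥60).
#6: not dominated (best operating cost).
#7: not dominated (best daily riders).
#8: dominated by #6 (build time 2≤4, capital cost 153≤276, operating cost 8≤25, daily riders 109≥30).
#9: dominated by #6 (build time 2≤2, capital cost 153≤330, operating cost 8≤33, daily riders 109≥89).
#10: not dominated (best capital cost).

#3, #6, #7, #10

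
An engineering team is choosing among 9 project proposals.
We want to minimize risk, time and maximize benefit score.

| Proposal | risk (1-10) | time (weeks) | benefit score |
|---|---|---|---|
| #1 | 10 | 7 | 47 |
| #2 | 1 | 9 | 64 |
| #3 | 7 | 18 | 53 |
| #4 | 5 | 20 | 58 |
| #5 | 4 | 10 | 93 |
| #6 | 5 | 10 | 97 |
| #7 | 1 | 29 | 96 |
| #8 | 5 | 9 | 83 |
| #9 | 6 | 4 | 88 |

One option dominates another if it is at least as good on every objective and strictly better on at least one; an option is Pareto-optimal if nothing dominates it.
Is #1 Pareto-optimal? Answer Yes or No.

No

#9 vs #1: risk 6≤10, time 4≤7, benefit score 88≥47 — #9 is at least as good on every objective and strictly better on at least one, so #9 dominates #1.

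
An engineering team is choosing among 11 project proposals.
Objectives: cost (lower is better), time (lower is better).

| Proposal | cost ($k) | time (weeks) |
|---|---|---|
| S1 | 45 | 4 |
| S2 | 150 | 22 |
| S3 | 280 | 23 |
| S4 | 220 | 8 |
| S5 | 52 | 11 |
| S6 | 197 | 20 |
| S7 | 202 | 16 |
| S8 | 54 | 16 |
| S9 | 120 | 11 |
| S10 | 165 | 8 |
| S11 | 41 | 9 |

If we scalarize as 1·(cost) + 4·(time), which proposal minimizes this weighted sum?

S1

S1: 1·45 + 4·4 = 61
S2: 1·150 + 4·22 = 238
S3: 1·280 + 4·23 = 372
S4: 1·220 + 4·8 = 252
S5: 1·52 + 4·11 = 96
S6: 1·197 + 4·20 = 277
S7: 1·202 + 4·16 = 266
S8: 1·54 + 4·16 = 118
S9: 1·120 + 4·11 = 164
S10: 1·165 + 4·8 = 197
S11: 1·41 + 4·9 = 77
Lowest: S1 at 61.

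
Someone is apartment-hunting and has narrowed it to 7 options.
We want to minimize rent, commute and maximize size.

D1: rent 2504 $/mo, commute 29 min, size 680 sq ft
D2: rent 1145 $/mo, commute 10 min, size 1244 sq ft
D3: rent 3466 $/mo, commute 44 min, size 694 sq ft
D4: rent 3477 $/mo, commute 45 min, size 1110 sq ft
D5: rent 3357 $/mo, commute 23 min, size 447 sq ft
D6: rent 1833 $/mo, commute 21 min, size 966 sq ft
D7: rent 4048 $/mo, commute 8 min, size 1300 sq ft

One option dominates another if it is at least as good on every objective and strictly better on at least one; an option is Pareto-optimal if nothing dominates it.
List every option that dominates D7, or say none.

D1: worse on commute (29 vs 8).
D2: worse on commute (10 vs 8).
D3: worse on commute (44 vs 8).
D4: worse on commute (45 vs 8).
D5: worse on commute (23 vs 8).
D6: worse on commute (21 vs 8).
No option dominates D7.

none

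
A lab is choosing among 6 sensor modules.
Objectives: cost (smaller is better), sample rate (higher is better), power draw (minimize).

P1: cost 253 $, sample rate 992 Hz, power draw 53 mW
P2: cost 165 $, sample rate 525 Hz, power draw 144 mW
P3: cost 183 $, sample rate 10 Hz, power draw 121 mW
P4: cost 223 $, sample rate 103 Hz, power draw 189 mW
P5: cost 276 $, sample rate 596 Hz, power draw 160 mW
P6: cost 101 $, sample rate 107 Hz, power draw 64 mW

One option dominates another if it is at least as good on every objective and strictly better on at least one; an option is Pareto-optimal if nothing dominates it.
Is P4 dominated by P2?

P2 vs P4: cost 165≤223, sample rate 525≥103, power draw 144≤189 — P2 is at least as good on every objective with at least one strict improvement.

Yes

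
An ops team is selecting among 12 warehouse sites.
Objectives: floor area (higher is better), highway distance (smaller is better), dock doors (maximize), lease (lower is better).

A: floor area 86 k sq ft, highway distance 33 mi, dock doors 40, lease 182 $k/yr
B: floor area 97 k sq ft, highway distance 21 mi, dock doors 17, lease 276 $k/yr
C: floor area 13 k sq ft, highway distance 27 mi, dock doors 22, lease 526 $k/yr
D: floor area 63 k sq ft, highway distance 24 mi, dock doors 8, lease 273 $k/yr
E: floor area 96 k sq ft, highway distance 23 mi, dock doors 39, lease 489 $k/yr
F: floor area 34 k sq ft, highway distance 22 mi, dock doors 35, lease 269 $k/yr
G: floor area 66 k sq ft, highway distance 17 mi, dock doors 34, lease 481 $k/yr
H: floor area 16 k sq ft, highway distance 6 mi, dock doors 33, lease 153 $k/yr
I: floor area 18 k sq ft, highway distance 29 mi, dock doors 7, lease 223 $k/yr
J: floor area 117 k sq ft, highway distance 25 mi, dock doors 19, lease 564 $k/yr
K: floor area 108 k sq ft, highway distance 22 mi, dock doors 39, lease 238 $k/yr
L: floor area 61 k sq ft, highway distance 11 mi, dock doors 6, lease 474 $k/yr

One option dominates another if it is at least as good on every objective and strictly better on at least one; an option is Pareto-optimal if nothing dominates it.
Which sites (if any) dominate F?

K: floor area 108≥34, highway distance 22≤22, dock doors 39≥35, lease 238≤269 — dominates F.
Others (A, B, C, D, E, G, H, I, J, L) are each worse than F on at least one objective.

K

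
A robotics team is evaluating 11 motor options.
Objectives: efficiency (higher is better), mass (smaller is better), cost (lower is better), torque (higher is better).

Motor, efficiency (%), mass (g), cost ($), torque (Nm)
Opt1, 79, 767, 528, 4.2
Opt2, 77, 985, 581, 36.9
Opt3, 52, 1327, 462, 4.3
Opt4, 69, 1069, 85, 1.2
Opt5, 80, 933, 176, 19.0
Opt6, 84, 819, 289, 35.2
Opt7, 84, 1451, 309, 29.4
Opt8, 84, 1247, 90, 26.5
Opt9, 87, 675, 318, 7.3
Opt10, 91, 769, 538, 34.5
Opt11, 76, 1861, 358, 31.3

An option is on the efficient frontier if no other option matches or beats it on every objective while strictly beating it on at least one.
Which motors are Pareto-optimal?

Opt2, Opt4, Opt5, Opt6, Opt8, Opt9, Opt10

Opt1: dominated by Opt9 (efficiency 87≥79, mass 675≤767, cost 318≤528, torque 7.3≥4.2).
Opt2: not dominated (best torque).
Opt3: dominated by Opt5 (efficiency 80≥52, mass 933≤1327, cost 176≤462, torque 19.0≥4.3).
Opt4: not dominated (best cost).
Opt5: not dominated.
Opt6: not dominated.
Opt7: dominated by Opt6 (efficiency 84≥84, mass 819≤1451, cost 289≤309, torque 35.2≥29.4).
Opt8: not dominated.
Opt9: not dominated (best mass).
Opt10: not dominated (best efficiency).
Opt11: dominated by Opt6 (efficiency 84≥76, mass 819≤1861, cost 289≤358, torque 35.2≥31.3).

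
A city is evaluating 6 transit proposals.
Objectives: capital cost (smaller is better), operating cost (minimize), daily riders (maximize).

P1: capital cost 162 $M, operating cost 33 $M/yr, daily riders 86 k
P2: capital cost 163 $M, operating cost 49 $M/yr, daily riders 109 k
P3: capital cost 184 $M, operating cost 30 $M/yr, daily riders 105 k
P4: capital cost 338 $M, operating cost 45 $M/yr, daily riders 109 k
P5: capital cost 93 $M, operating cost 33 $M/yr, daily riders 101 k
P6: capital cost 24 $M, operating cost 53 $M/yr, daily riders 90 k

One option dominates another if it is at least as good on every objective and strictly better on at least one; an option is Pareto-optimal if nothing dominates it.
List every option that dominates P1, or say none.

P5: capital cost 93≤162, operating cost 33≤33, daily riders 101≥86 — dominates P1.
Others (P2, P3, P4, P6) are each worse than P1 on at least one objective.

P5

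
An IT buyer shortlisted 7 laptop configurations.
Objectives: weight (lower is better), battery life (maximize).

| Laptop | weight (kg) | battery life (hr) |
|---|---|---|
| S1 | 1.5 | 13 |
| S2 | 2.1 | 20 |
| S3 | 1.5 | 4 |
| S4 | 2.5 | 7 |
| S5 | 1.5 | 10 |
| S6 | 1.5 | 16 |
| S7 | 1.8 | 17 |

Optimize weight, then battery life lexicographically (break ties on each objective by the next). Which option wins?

First minimize weight: best is 1.5, kept {S1, S3, S5, S6}.
Then maximize battery life: best is 16, kept {S6}.

S6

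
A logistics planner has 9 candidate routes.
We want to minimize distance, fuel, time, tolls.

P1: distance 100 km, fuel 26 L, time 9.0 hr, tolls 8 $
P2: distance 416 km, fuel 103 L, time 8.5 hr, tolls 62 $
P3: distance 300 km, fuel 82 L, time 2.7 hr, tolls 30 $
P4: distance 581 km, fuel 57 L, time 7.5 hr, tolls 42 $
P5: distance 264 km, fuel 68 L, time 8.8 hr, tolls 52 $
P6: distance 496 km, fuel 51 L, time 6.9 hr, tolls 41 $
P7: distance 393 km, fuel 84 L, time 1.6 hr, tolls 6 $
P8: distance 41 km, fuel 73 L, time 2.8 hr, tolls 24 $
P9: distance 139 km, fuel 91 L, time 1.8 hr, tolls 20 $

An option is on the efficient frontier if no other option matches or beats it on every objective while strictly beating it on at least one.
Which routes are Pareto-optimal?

P1, P3, P5, P6, P7, P8, P9

P1: not dominated (best fuel).
P2: dominated by P3 (distance 300≤416, fuel 82≤103, time 2.7≤8.5, tolls 30≤62).
P3: not dominated.
P4: dominated by P6 (distance 496≤581, fuel 51≤57, time 6.9≤7.5, tolls 41≤42).
P5: not dominated.
P6: not dominated.
P7: not dominated (best time).
P8: not dominated (best distance).
P9: not dominated.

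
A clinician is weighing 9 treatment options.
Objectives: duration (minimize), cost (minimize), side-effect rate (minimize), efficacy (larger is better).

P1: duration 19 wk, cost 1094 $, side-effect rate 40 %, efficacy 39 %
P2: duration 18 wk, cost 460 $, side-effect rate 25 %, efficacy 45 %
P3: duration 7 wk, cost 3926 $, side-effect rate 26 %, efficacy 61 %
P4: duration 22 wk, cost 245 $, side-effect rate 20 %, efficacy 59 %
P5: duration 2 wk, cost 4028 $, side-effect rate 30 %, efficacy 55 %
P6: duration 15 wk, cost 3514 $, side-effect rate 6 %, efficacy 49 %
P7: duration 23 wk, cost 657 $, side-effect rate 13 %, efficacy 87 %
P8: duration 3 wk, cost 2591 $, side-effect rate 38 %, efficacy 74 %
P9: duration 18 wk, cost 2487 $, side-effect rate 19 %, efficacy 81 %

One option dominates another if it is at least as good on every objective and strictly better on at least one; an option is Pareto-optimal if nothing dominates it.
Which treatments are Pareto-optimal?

P2, P3, P4, P5, P6, P7, P8, P9

P1: dominated by P2 (duration 18≤19, cost 460≤1094, side-effect rate 25≤40, efficacy 45≥39).
P2: not dominated.
P3: not dominated.
P4: not dominated (best cost).
P5: not dominated (best duration).
P6: not dominated (best side-effect rate).
P7: not dominated (best efficacy).
P8: not dominated.
P9: not dominated.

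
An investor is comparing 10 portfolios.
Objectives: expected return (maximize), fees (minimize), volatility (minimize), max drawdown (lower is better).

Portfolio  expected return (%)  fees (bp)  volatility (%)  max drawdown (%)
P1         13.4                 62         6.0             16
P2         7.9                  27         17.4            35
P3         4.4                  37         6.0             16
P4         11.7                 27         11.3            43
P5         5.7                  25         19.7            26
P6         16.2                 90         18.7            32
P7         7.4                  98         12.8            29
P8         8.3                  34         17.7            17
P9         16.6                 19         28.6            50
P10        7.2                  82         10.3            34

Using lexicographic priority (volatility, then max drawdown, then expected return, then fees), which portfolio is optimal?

P1

First minimize volatility: best is 6.0, kept {P1, P3}.
Then minimize max drawdown: best is 16, kept {P1, P3}.
Then maximize expected return: best is 13.4, kept {P1}.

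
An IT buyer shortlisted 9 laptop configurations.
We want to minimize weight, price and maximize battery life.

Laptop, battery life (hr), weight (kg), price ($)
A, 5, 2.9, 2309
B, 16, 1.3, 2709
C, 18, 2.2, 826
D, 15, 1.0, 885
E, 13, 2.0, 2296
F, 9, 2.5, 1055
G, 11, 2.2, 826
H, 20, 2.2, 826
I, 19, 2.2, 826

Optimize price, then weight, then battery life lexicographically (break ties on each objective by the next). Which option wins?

First minimize price: best is 826, kept {C, G, H, I}.
Then minimize weight: best is 2.2, kept {C, G, H, I}.
Then maximize battery life: best is 20, kept {H}.

H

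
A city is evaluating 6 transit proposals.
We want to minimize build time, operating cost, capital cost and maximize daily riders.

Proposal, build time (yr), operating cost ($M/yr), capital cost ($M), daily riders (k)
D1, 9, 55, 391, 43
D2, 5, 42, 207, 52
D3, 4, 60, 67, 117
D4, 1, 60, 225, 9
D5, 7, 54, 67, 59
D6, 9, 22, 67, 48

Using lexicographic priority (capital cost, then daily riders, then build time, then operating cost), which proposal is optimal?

First minimize capital cost: best is 67, kept {D3, D5, D6}.
Then maximize daily riders: best is 117, kept {D3}.

D3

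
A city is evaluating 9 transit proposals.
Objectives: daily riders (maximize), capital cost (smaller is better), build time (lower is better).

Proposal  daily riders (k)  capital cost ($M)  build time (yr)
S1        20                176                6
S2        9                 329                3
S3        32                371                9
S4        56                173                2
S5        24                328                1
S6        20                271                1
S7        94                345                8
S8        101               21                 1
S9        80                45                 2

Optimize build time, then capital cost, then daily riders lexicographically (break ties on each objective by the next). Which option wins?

S8

First minimize build time: best is 1, kept {S5, S6, S8}.
Then minimize capital cost: best is 21, kept {S8}.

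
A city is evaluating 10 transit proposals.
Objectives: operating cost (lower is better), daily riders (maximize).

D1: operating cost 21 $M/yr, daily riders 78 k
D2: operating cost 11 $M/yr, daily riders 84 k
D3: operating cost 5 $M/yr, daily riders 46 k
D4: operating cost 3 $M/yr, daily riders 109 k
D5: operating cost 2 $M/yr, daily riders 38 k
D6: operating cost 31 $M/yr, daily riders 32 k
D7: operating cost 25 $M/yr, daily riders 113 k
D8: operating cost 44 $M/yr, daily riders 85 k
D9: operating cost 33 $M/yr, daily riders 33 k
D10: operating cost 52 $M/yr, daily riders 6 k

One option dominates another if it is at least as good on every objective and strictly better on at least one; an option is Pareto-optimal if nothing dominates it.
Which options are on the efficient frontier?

D1: dominated by D2 (operating cost 11≤21, daily riders 84≥78).
D2: dominated by D4 (operating cost 3≤11, daily riders 109≥84).
D3: dominated by D4 (operating cost 3≤5, daily riders 109≥46).
D4: not dominated.
D5: not dominated (best operating cost).
D6: dominated by D1 (operating cost 21≤31, daily riders 78≥32).
D7: not dominated (best daily riders).
D8: dominated by D4 (operating cost 3≤44, daily riders 109≥85).
D9: dominated by D1 (operating cost 21≤33, daily riders 78≥33).
D10: dominated by D1 (operating cost 21≤52, daily riders 78≥6).

D4, D5, D7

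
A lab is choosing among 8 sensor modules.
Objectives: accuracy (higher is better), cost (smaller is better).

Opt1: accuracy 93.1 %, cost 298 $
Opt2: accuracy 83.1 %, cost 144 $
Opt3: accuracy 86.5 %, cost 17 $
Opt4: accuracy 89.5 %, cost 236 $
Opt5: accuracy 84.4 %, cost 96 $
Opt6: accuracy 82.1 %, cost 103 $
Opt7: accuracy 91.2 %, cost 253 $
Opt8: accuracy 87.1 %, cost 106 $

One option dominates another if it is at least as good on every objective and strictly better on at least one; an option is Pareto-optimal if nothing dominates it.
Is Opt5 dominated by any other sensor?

Yes

Opt3 vs Opt5: accuracy 86.5≥84.4, cost 17≤96 — Opt3 is at least as good on every objective and strictly better on at least one, so Opt3 dominates Opt5.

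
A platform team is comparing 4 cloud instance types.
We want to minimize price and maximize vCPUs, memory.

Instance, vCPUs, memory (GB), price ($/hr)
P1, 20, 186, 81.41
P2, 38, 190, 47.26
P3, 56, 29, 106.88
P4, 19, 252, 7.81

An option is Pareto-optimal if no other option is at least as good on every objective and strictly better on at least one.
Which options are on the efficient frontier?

P2, P3, P4

P1: dominated by P2 (vCPUs 38≥20, memory 190≥186, price 47.26≤81.41).
P2: not dominated.
P3: not dominated (best vCPUs).
P4: not dominated (best memory).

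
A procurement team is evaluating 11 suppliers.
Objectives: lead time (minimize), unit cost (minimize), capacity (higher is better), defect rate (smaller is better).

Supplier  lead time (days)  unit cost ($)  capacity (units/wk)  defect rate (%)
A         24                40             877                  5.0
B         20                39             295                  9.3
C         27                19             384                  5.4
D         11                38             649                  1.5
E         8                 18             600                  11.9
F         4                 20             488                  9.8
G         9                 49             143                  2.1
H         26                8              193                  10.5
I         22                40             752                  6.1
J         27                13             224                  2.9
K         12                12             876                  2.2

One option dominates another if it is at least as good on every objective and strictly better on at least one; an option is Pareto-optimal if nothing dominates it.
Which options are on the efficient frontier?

A, D, E, F, G, H, K

A: not dominated (best capacity).
B: dominated by D (lead time 11≤20, unit cost 38≤39, capacity 649≥295, defect rate 1.5≤9.3).
C: dominated by K (lead time 12≤27, unit cost 12≤19, capacity 876≥384, defect rate 2.2≤5.4).
D: not dominated (best defect rate).
E: not dominated.
F: not dominated (best lead time).
G: not dominated.
H: not dominated (best unit cost).
I: dominated by K (lead time 12≤22, unit cost 12≤40, capacity 876≥752, defect rate 2.2≤6.1).
J: dominated by K (lead time 12≤27, unit cost 12≤13, capacity 876≥224, defect rate 2.2≤2.9).
K: not dominated.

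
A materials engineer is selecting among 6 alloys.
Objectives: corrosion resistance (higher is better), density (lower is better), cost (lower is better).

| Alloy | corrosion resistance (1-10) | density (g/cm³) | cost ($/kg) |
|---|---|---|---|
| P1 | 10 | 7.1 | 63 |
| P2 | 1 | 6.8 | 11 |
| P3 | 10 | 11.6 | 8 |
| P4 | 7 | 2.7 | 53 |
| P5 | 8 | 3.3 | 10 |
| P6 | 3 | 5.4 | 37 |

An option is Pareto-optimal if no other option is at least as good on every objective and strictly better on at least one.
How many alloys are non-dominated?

P1: not dominated.
P2: dominated by P5 (corrosion resistance 8≥1, density 3.3≤6.8, cost 10≤11).
P3: not dominated (best cost).
P4: not dominated (best density).
P5: not dominated.
P6: dominated by P5 (corrosion resistance 8≥3, density 3.3≤5.4, cost 10≤37).
Pareto-optimal: P1, P3, P4, P5 → 4.

4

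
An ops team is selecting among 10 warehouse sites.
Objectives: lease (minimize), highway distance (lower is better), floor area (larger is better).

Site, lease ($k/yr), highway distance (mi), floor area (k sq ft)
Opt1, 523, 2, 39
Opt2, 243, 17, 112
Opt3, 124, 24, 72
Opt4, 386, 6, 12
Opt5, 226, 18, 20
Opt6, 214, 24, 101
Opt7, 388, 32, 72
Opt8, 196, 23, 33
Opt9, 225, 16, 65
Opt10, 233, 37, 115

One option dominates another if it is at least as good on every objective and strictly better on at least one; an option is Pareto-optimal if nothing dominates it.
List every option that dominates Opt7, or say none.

Opt2, Opt3, Opt6

Opt2: lease 243≤388, highway distance 17≤32, floor area 112≥72 — dominates Opt7.
Opt3: lease 124≤388, highway distance 24≤32, floor area 72≥72 — dominates Opt7.
Opt6: lease 214≤388, highway distance 24≤32, floor area 101≥72 — dominates Opt7.
Others (Opt1, Opt4, Opt5, Opt8, Opt9, Opt10) are each worse than Opt7 on at least one objective.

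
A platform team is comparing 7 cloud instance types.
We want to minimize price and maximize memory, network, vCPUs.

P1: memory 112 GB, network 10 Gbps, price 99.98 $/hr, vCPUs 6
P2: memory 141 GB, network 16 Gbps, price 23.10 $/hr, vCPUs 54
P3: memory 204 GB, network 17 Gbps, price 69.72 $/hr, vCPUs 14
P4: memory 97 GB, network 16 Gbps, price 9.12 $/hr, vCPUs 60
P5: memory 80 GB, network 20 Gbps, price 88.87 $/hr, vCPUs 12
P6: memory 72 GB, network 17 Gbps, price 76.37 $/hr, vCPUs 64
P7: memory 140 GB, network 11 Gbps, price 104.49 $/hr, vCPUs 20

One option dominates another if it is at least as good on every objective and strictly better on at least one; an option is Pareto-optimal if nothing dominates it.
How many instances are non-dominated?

5

P1: dominated by P2 (memory 141≥112, network 16≥10, price 23.10≤99.98, vCPUs 54≥6).
P2: not dominated.
P3: not dominated (best memory).
P4: not dominated (best price).
P5: not dominated (best network).
P6: not dominated (best vCPUs).
P7: dominated by P2 (memory 141≥140, network 16≥11, price 23.10≤104.49, vCPUs 54≥20).
Pareto-optimal: P2, P3, P4, P5, P6 → 5.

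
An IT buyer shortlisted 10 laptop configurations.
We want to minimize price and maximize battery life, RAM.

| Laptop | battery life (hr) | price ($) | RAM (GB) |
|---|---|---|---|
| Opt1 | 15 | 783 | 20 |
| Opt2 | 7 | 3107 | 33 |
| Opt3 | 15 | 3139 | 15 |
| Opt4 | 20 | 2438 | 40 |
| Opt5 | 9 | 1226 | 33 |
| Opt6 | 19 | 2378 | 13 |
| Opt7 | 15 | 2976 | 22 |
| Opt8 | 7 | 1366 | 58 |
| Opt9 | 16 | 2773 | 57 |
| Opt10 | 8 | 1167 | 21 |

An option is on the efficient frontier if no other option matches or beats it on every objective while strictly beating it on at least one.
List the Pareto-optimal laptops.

Opt1, Opt4, Opt5, Opt6, Opt8, Opt9, Opt10

Opt1: not dominated (best price).
Opt2: dominated by Opt4 (battery life 20≥7, price 2438≤3107, RAM 40≥33).
Opt3: dominated by Opt1 (battery life 15≥15, price 783≤3139, RAM 20≥15).
Opt4: not dominated (best battery life).
Opt5: not dominated.
Opt6: not dominated.
Opt7: dominated by Opt4 (battery life 20≥15, price 2438≤2976, RAM 40≥22).
Opt8: not dominated (best RAM).
Opt9: not dominated.
Opt10: not dominated.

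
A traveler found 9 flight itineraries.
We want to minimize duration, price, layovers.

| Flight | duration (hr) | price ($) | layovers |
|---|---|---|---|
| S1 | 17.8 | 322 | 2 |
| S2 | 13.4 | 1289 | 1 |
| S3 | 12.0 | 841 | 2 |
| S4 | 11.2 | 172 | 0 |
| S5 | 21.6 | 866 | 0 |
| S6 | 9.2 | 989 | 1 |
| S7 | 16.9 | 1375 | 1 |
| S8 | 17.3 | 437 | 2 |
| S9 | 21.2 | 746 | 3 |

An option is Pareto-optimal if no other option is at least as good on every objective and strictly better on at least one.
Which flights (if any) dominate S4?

none

S1: worse on duration (17.8 vs 11.2).
S2: worse on duration (13.4 vs 11.2).
S3: worse on duration (12.0 vs 11.2).
S5: worse on duration (21.6 vs 11.2).
S6: worse on price (989 vs 172).
S7: worse on duration (16.9 vs 11.2).
S8: worse on duration (17.3 vs 11.2).
S9: worse on duration (21.2 vs 11.2).
No option dominates S4.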